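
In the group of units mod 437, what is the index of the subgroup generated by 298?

22

By Lagrange's theorem, ord_437(298) divides φ(437) = φ(19·23) = (19−1)·(23−1) = 18·22 = 396 = 2^2 · 3^2 · 11.
Divisors of 396: 1, 2, 3, 4, 6, 9, 11, 12, 18, 22, 33, 36, 44, 66, 99, 132, 198, 396.
Test each divisor d:
298^1 ≡ 298 (mod 437)
298^2 ≡ 93 (mod 437)
298^3 ≡ 183 (mod 437)
298^4 ≡ 346 (mod 437)
298^6 ≡ 277 (mod 437)
298^9 ≡ 436 (mod 437)
298^11 ≡ 344 (mod 437)
298^12 ≡ 254 (mod 437)
298^18 ≡ 1 (mod 437) ✓
So ord_437(298) = 18, hence |⟨298⟩| = 18.
Index = |(Z/437Z)^×| / |⟨298⟩| = 396 / 18 = 22.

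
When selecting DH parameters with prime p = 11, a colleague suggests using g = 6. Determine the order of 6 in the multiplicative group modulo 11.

Since 6 ∈ (Z/11Z)^×, its order divides φ(11) = 11 − 1 = 10 = 2 · 5.
Divisors of 10: 1, 2, 5, 10.
Check 6^d mod 11 for each divisor in increasing order:
6^1 ≡ 6 (mod 11)
6^2 ≡ 3 (mod 11)
6^5 ≡ 10 (mod 11)
6^10 ≡ 1 (mod 11) ✓
The smallest such exponent is 10, so the order of 6 is 10.

10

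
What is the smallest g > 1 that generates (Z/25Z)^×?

2

φ(25) = φ(5^2) = 5·(5−1) = 20 = 2^2 · 5.
Test candidates g = 2, 3, … against the prime factors q ∈ {2, 5} of φ(25): g is a generator iff g^(20/q) ≢ 1 for every such q.
g = 2: 2^10 ≡ 24; 2^4 ≡ 16 — none is 1, so 2 is a primitive root.
The smallest primitive root modulo 25 is 2.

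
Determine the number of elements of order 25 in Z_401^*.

φ(401) = 401 − 1 = 400 = 2^4 · 5^2.
Since (Z/401Z)^× is cyclic of order 400, the number of elements of order d is φ(d) when d | 400 and 0 otherwise.
25 = 5^2 divides 400, and φ(25) = 20.

20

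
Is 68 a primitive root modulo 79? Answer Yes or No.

Yes

φ(79) = 79 − 1 = 78 = 2 · 3 · 13.
It suffices to check that the order of 68 is not a proper divisor of 78: compute 68^(78/q) for q ∈ {2, 3, 13}.
68^39 ≡ 78 (mod 79)  [q = 2: ≢ 1 ✓]
68^26 ≡ 55 (mod 79)  [q = 3: ≢ 1 ✓]
68^6 ≡ 65 (mod 79)  [q = 13: ≢ 1 ✓]
None equal 1, so ord_79(68) = 78: 68 is a primitive root.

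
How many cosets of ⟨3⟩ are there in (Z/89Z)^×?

1

The order of 3 must divide φ(89) = 89 − 1 = 88 = 2^3 · 11.
Divisors of 88: 1, 2, 4, 8, 11, 22, 44, 88.
Check 3^d mod 89 for each divisor in increasing order:
3^1 ≡ 3 (mod 89)
3^2 ≡ 9 (mod 89)
3^4 ≡ 81 (mod 89)
3^8 ≡ 64 (mod 89)
3^11 ≡ 37 (mod 89)
3^22 ≡ 34 (mod 89)
3^44 ≡ 88 (mod 89)
3^88 ≡ 1 (mod 89) ✓
So ord_89(3) = 88, hence |⟨3⟩| = 88.
Index = |(Z/89Z)^×| / |⟨3⟩| = 88 / 88 = 1.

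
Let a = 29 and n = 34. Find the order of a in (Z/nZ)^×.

16

By Lagrange's theorem, ord_34(29) divides φ(34) = φ(2)·φ(17) = 1·16 = 16 = 2^4.
Divisors of 16: 1, 2, 4, 8, 16.
Check 29^d mod 34 for each divisor in increasing order:
29^1 ≡ 29 (mod 34)
29^2 ≡ 25 (mod 34)
29^4 ≡ 13 (mod 34)
29^8 ≡ 33 (mod 34)
29^16 ≡ 1 (mod 34) ✓
Therefore the multiplicative order of 29 modulo 34 is 16.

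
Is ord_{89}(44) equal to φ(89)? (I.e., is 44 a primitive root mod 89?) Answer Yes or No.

φ(89) = 89 − 1 = 88 = 2^3 · 11.
An element g generates (Z/89Z)^× iff g^(88/q) ≢ 1 (mod 89) for each prime q ∈ {2, 11}.
44^44 ≡ 1 (mod 89)  [q = 2: ≡ 1 ✗]
44^8 ≡ 8 (mod 89)  [q = 11: ≢ 1 ✓]
The check at q = 2 fails, so 44 generates a proper subgroup.

No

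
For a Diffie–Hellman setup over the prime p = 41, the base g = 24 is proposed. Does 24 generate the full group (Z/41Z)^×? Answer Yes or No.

Yes

φ(41) = 41 − 1 = 40 = 2^3 · 5.
Test 24^(40/q) mod 41 for each prime factor q of 40:
24^20 ≡ 40 (mod 41)  [q = 2: ≢ 1 ✓]
24^8 ≡ 16 (mod 41)  [q = 5: ≢ 1 ✓]
All checks pass, so 24 has order 40 and is a primitive root modulo 41.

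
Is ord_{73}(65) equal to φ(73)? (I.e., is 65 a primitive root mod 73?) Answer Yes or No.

No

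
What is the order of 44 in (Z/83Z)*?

By Lagrange's theorem, ord_83(44) divides φ(83) = 83 − 1 = 82 = 2 · 41.
Divisors of 82: 1, 2, 41, 82.
Compute 44^d (mod 83) for the divisors d until we hit 1:
44^1 ≡ 44 (mod 83)
44^2 ≡ 27 (mod 83)
44^41 ≡ 1 (mod 83) ✓
Hence ord(44) = 41.

41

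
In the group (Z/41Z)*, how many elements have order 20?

8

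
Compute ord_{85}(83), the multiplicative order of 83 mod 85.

Since 83 ∈ (Z/85Z)^×, its order divides φ(85) = φ(5·17) = (5−1)·(17−1) = 4·16 = 64 = 2^6.
Divisors of 64: 1, 2, 4, 8, 16, 32, 64.
Evaluate successive powers at the divisors of 64:
83^1 ≡ 83 (mod 85)
83^2 ≡ 4 (mod 85)
83^4 ≡ 16 (mod 85)
83^8 ≡ 1 (mod 85) ✓
So ord_85(83) = 8.

8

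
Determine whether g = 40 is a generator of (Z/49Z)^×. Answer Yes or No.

Yes

φ(49) = φ(7^2) = 7·(7−1) = 42 = 2 · 3 · 7.
It suffices to check that the order of 40 is not a proper divisor of 42: compute 40^(42/q) for q ∈ {2, 3, 7}.
40^21 ≡ 48 (mod 49)  [q = 2: ≢ 1 ✓]
40^14 ≡ 18 (mod 49)  [q = 3: ≢ 1 ✓]
40^6 ≡ 36 (mod 49)  [q = 7: ≢ 1 ✓]
All checks pass, so 40 has order 42 and is a primitive root modulo 49.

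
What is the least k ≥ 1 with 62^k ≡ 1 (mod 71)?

70

By Lagrange's theorem, ord_71(62) divides φ(71) = 71 − 1 = 70 = 2 · 5 · 7.
Divisors of 70: 1, 2, 5, 7, 10, 14, 35, 70.
Evaluate successive powers at the divisors of 70:
62^1 ≡ 62 (mod 71)
62^2 ≡ 10 (mod 71)
62^5 ≡ 23 (mod 71)
62^7 ≡ 17 (mod 71)
62^10 ≡ 32 (mod 71)
62^14 ≡ 5 (mod 71)
62^35 ≡ 70 (mod 71)
62^70 ≡ 1 (mod 71) ✓
Therefore the multiplicative order of 62 modulo 71 is 70.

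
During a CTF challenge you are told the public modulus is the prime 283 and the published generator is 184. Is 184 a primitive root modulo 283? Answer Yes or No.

φ(283) = 283 − 1 = 282 = 2 · 3 · 47.
It suffices to check that the order of 184 is not a proper divisor of 282: compute 184^(282/q) for q ∈ {2, 3, 47}.
184^141 ≡ 282 (mod 283)  [q = 2: ≢ 1 ✓]
184^94 ≡ 238 (mod 283)  [q = 3: ≢ 1 ✓]
184^6 ≡ 61 (mod 283)  [q = 47: ≢ 1 ✓]
None equal 1, so ord_283(184) = 282: 184 is a primitive root.

Yes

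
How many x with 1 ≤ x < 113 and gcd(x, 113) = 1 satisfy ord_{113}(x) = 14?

6

φ(113) = 113 − 1 = 112 = 2^4 · 7.
In a cyclic group of order 112, there are φ(d) elements of order d for each divisor d of 112, and zero for non-divisors.
14 = 2 · 7 divides 112, and φ(14) = 6.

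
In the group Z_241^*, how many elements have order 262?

0

φ(241) = 241 − 1 = 240 = 2^4 · 3 · 5.
(Z/241Z)^× is cyclic (|G| = 240); a cyclic group of order m has exactly φ(d) elements of each order d | m, and none otherwise.
Since 262 ∤ 240, the count is 0.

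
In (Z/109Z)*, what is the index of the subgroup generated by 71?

6

Since 71 ∈ (Z/109Z)^×, its order divides φ(109) = 109 − 1 = 108 = 2^2 · 3^3.
Divisors of 108: 1, 2, 3, 4, 6, 9, 12, 18, 27, 36, 54, 108.
Compute 71^d (mod 109) for the divisors d until we hit 1:
71^1 ≡ 71
71^2 ≡ 27
71^3 ≡ 64
71^4 ≡ 75
71^6 ≡ 63
71^9 ≡ 108
71^12 ≡ 45
71^18 ≡ 1
Thus |⟨71⟩| = ord(71) = 18.
The index is φ(109) / ord(71) = 108 / 18 = 6.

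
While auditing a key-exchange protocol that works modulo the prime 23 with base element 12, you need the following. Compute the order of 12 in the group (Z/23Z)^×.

11

The order of 12 must divide φ(23) = 23 − 1 = 22 = 2 · 11.
Divisors of 22: 1, 2, 11, 22.
Compute 12^d (mod 23) for the divisors d until we hit 1:
12^1 ≡ 12
12^2 ≡ 6
12^11 ≡ 1
Hence ord(12) = 11.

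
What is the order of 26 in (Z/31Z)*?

6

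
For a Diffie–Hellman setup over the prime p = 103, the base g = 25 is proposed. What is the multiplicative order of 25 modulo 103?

51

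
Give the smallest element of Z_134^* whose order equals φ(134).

φ(134) = φ(2)·φ(67) = 1·66 = 66 = 2 · 3 · 11.
g is a primitive root iff g^(66/q) ≢ 1 (mod 134) for each prime q ∈ {2, 3, 11}.
g = 2: gcd(2, 134) = 2 > 1, not a unit — skip.
g = 3: 3^33 ≡ 133; 3^22 ≡ 1 — hits 1, so not a primitive root.
g = 4: gcd(4, 134) = 2 > 1, not a unit — skip.
g = 5: 5^33 ≡ 133; 5^22 ≡ 1 — hits 1, so not a primitive root.
g = 6: gcd(6, 134) = 2 > 1, not a unit — skip.
g = 7: 7^33 ≡ 133; 7^22 ≡ 29; 7^6 ≡ 131 — none is 1, so 7 is a primitive root.
Hence the least primitive root of 134 is 7.

7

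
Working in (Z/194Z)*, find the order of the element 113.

12

Since 113 ∈ (Z/194Z)^×, its order divides φ(194) = φ(2)·φ(97) = 1·96 = 96 = 2^5 · 3.
Divisors of 96: 1, 2, 3, 4, 6, 8, 12, 16, 24, 32, 48, 96.
Test each divisor d:
113^1 ≡ 113 (mod 194)
113^2 ≡ 159 (mod 194)
113^3 ≡ 119 (mod 194)
113^4 ≡ 61 (mod 194)
113^6 ≡ 193 (mod 194)
113^8 ≡ 35 (mod 194)
113^12 ≡ 1 (mod 194) ✓
So ord_194(113) = 12.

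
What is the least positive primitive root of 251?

φ(251) = 251 − 1 = 250 = 2 · 5^3.
g is a primitive root iff g^(250/q) ≢ 1 (mod 251) for each prime q ∈ {2, 5}.
g = 2: 2^125 ≡ 250; 2^50 ≡ 1 — hits 1, so not a primitive root.
g = 3: 3^125 ≡ 1 — hits 1, so not a primitive root.
g = 4: 4^125 ≡ 1 — hits 1, so not a primitive root.
g = 5: 5^125 ≡ 1 — hits 1, so not a primitive root.
g = 6: 6^125 ≡ 250; 6^50 ≡ 219 — none is 1, so 6 is a primitive root.
Hence the least primitive root of 251 is 6.

6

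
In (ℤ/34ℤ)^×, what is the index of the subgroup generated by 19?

Since 19 ∈ (Z/34Z)^×, its order divides φ(34) = φ(2)·φ(17) = 1·16 = 16 = 2^4.
Divisors of 16: 1, 2, 4, 8, 16.
Test each divisor d:
19^1 ≡ 19
19^2 ≡ 21
19^4 ≡ 33
19^8 ≡ 1
So ord_34(19) = 8, hence |⟨19⟩| = 8.
[(Z/34Z)^× : ⟨19⟩] = 16/8 = 2.

2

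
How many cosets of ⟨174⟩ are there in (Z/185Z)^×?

By Lagrange's theorem, ord_185(174) divides φ(185) = φ(5·37) = (5−1)·(37−1) = 4·36 = 144 = 2^4 · 3^2.
Divisors of 144: 1, 2, 3, 4, 6, 8, 9, 12, 16, 18, 24, 36, 48, 72, 144.
Evaluate successive powers at the divisors of 144:
174^1 ≡ 174 (mod 185)
174^2 ≡ 121 (mod 185)
174^3 ≡ 149 (mod 185)
174^4 ≡ 26 (mod 185)
174^6 ≡ 1 (mod 185) ✓
Thus |⟨174⟩| = ord(174) = 6.
The index is φ(185) / ord(174) = 144 / 6 = 24.

24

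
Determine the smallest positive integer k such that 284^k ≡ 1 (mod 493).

ord(284) | φ(493) = φ(17·29) = (17−1)·(29−1) = 16·28 = 448 = 2^6 · 7.
Divisors of 448: 1, 2, 4, 7, 8, 14, 16, 28, 32, 56, 64, 112, 224, 448.
Evaluate successive powers at the divisors of 448:
284^1 ≡ 284
284^2 ≡ 297
284^4 ≡ 455
284^7 ≡ 262
284^8 ≡ 458
284^14 ≡ 117
284^16 ≡ 239
284^28 ≡ 378
284^32 ≡ 426
284^56 ≡ 407
284^64 ≡ 52
284^112 ≡ 1
The smallest such exponent is 112, so the order of 284 is 112.

112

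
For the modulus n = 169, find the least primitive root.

φ(169) = φ(13^2) = 13·(13−1) = 156 = 2^2 · 3 · 13.
g is a primitive root iff g^(156/q) ≢ 1 (mod 169) for each prime q ∈ {2, 3, 13}.
g = 2: 2^78 ≡ 168; 2^52 ≡ 146; 2^12 ≡ 40 — none is 1, so 2 is a primitive root.
So 2 is the smallest generator of (Z/169Z)^×.

2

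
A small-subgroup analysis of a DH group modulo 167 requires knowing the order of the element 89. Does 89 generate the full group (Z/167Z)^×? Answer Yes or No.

No

φ(167) = 167 − 1 = 166 = 2 · 83.
89 is a primitive root mod 167 iff 89^(φ(167)/q) ≢ 1 for every prime q | φ(167), i.e. q ∈ {2, 83}.
89^83 ≡ 1 (mod 167)  [q = 2: ≡ 1 ✗]
89^2 ≡ 72 (mod 167)  [q = 83: ≢ 1 ✓]
Since 89^83 ≡ 1, the order of 89 divides 83 < 166, so 89 is not a primitive root.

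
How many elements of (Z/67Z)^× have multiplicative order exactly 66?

φ(67) = 67 − 1 = 66 = 2 · 3 · 11.
Since (Z/67Z)^× is cyclic of order 66, the number of elements of order d is φ(d) when d | 66 and 0 otherwise.
66 = 2 · 3 · 11 divides 66, and φ(66) = 20.

20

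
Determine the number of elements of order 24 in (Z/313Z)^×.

8

φ(313) = 313 − 1 = 312 = 2^3 · 3 · 13.
(Z/313Z)^× is cyclic (|G| = 312); a cyclic group of order m has exactly φ(d) elements of each order d | m, and none otherwise.
24 = 2^3 · 3 divides 312, and φ(24) = 8.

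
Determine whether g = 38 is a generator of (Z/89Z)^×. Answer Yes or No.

φ(89) = 89 − 1 = 88 = 2^3 · 11.
It suffices to check that the order of 38 is not a proper divisor of 88: compute 38^(88/q) for q ∈ {2, 11}.
38^44 ≡ 88 (mod 89)  [q = 2: ≢ 1 ✓]
38^8 ≡ 67 (mod 89)  [q = 11: ≢ 1 ✓]
None equal 1, so ord_89(38) = 88: 38 is a primitive root.

Yes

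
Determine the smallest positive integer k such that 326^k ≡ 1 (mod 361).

ord(326) | φ(361) = φ(19^2) = 19·(19−1) = 342 = 2 · 3^2 · 19.
Divisors of 342: 1, 2, 3, 6, 9, 18, 19, 38, 57, 114, 171, 342.
Test each divisor d:
326^1 ≡ 326 (mod 361)
326^2 ≡ 142 (mod 361)
326^3 ≡ 84 (mod 361)
326^6 ≡ 197 (mod 361)
326^9 ≡ 303 (mod 361)
326^18 ≡ 115 (mod 361)
326^19 ≡ 307 (mod 361)
326^38 ≡ 28 (mod 361)
326^57 ≡ 293 (mod 361)
326^114 ≡ 292 (mod 361)
326^171 ≡ 360 (mod 361)
326^342 ≡ 1 (mod 361) ✓
So ord_361(326) = 342.

342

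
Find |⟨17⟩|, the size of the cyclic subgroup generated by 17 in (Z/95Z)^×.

Since 17 ∈ (Z/95Z)^×, its order divides φ(95) = φ(5·19) = (5−1)·(19−1) = 4·18 = 72 = 2^3 · 3^2.
Divisors of 72: 1, 2, 3, 4, 6, 8, 9, 12, 18, 24, 36, 72.
Compute 17^d (mod 95) for the divisors d until we hit 1:
17^1 ≡ 17 (mod 95)
17^2 ≡ 4 (mod 95)
17^3 ≡ 68 (mod 95)
17^4 ≡ 16 (mod 95)
17^6 ≡ 64 (mod 95)
17^8 ≡ 66 (mod 95)
17^9 ≡ 77 (mod 95)
17^12 ≡ 11 (mod 95)
17^18 ≡ 39 (mod 95)
17^24 ≡ 26 (mod 95)
17^36 ≡ 1 (mod 95) ✓
Therefore the multiplicative order of 17 modulo 95 is 36.

36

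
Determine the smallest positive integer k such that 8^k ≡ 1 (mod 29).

28

The order of 8 must divide φ(29) = 29 − 1 = 28 = 2^2 · 7.
Divisors of 28: 1, 2, 4, 7, 14, 28.
Compute 8^d (mod 29) for the divisors d until we hit 1:
8^1 ≡ 8
8^2 ≡ 6
8^4 ≡ 7
8^7 ≡ 17
8^14 ≡ 28
8^28 ≡ 1
The smallest such exponent is 28, so the order of 8 is 28.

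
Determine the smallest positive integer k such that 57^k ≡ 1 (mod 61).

15

The order of 57 must divide φ(61) = 61 − 1 = 60 = 2^2 · 3 · 5.
Divisors of 60: 1, 2, 3, 4, 5, 6, 10, 12, 15, 20, 30, 60.
Compute 57^d (mod 61) for the divisors d until we hit 1:
57^1 ≡ 57
57^2 ≡ 16
57^3 ≡ 58
57^4 ≡ 12
57^5 ≡ 13
57^6 ≡ 9
57^10 ≡ 47
57^12 ≡ 20
57^15 ≡ 1
The smallest such exponent is 15, so the order of 57 is 15.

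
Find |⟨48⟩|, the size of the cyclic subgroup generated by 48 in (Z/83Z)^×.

The order of 48 must divide φ(83) = 83 − 1 = 82 = 2 · 41.
Divisors of 82: 1, 2, 41, 82.
Test each divisor d:
48^1 ≡ 48 (mod 83)
48^2 ≡ 63 (mod 83)
48^41 ≡ 1 (mod 83) ✓
Therefore the multiplicative order of 48 modulo 83 is 41.

41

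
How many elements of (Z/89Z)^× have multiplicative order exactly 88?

40

φ(89) = 89 − 1 = 88 = 2^3 · 11.
(Z/89Z)^× is cyclic (|G| = 88); a cyclic group of order m has exactly φ(d) elements of each order d | m, and none otherwise.
88 = 2^3 · 11 divides 88, and φ(88) = 40.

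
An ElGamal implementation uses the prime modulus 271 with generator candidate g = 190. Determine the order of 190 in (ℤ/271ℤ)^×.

By Lagrange's theorem, ord_271(190) divides φ(271) = 271 − 1 = 270 = 2 · 3^3 · 5.
Divisors of 270: 1, 2, 3, 5, 6, 9, 10, 15, 18, 27, 30, 45, 54, 90, 135, 270.
Check 190^d mod 271 for each divisor in increasing order:
190^1 ≡ 190 (mod 271)
190^2 ≡ 57 (mod 271)
190^3 ≡ 261 (mod 271)
190^5 ≡ 243 (mod 271)
190^6 ≡ 100 (mod 271)
190^9 ≡ 84 (mod 271)
190^10 ≡ 242 (mod 271)
190^15 ≡ 270 (mod 271)
190^18 ≡ 10 (mod 271)
190^27 ≡ 27 (mod 271)
190^30 ≡ 1 (mod 271) ✓
The smallest such exponent is 30, so the order of 190 is 30.

30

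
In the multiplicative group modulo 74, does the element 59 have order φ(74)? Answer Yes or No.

φ(74) = φ(2)·φ(37) = 1·36 = 36 = 2^2 · 3^2.
Test 59^(36/q) mod 74 for each prime factor q of 36:
59^18 ≡ 73 (mod 74)  [q = 2: ≢ 1 ✓]
59^12 ≡ 63 (mod 74)  [q = 3: ≢ 1 ✓]
All checks pass, so 59 has order 36 and is a primitive root modulo 74.

Yes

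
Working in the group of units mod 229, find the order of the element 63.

228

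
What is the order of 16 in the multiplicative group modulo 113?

7

ord(16) | φ(113) = 113 − 1 = 112 = 2^4 · 7.
Divisors of 112: 1, 2, 4, 7, 8, 14, 16, 28, 56, 112.
Check 16^d mod 113 for each divisor in increasing order:
16^1 ≡ 16
16^2 ≡ 30
16^4 ≡ 109
16^7 ≡ 1
Hence ord(16) = 7.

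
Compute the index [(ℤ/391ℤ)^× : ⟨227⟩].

2

By Lagrange's theorem, ord_391(227) divides φ(391) = φ(17·23) = (17−1)·(23−1) = 16·22 = 352 = 2^5 · 11.
Divisors of 352: 1, 2, 4, 8, 11, 16, 22, 32, 44, 88, 176, 352.
Test each divisor d:
227^1 ≡ 227 (mod 391)
227^2 ≡ 308 (mod 391)
227^4 ≡ 242 (mod 391)
227^8 ≡ 305 (mod 391)
227^11 ≡ 22 (mod 391)
227^16 ≡ 358 (mod 391)
227^22 ≡ 93 (mod 391)
227^32 ≡ 307 (mod 391)
227^44 ≡ 47 (mod 391)
227^88 ≡ 254 (mod 391)
227^176 ≡ 1 (mod 391) ✓
The order of 227 is 176, so the subgroup it generates has 176 elements.
[(Z/391Z)^× : ⟨227⟩] = 352/176 = 2.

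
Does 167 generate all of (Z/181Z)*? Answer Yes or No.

φ(181) = 181 − 1 = 180 = 2^2 · 3^2 · 5.
167 is a primitive root mod 181 iff 167^(φ(181)/q) ≢ 1 for every prime q | φ(181), i.e. q ∈ {2, 3, 5}.
167^90 ≡ 1 (mod 181)  [q = 2: ≡ 1 ✗]
167^60 ≡ 48 (mod 181)  [q = 3: ≢ 1 ✓]
167^36 ≡ 59 (mod 181)  [q = 5: ≢ 1 ✓]
The check at q = 2 fails, so 167 generates a proper subgroup.

No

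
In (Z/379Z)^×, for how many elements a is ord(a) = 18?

6

φ(379) = 379 − 1 = 378 = 2 · 3^3 · 7.
In a cyclic group of order 378, there are φ(d) elements of order d for each divisor d of 378, and zero for non-divisors.
18 = 2 · 3^2 divides 378, and φ(18) = 6.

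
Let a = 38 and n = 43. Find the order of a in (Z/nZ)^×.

By Lagrange's theorem, ord_43(38) divides φ(43) = 43 − 1 = 42 = 2 · 3 · 7.
Divisors of 42: 1, 2, 3, 6, 7, 14, 21, 42.
Check 38^d mod 43 for each divisor in increasing order:
38^1 ≡ 38 (mod 43)
38^2 ≡ 25 (mod 43)
38^3 ≡ 4 (mod 43)
38^6 ≡ 16 (mod 43)
38^7 ≡ 6 (mod 43)
38^14 ≡ 36 (mod 43)
38^21 ≡ 1 (mod 43) ✓
Therefore the multiplicative order of 38 modulo 43 is 21.

21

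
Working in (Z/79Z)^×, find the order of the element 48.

The order of 48 must divide φ(79) = 79 − 1 = 78 = 2 · 3 · 13.
Divisors of 78: 1, 2, 3, 6, 13, 26, 39, 78.
Test each divisor d:
48^1 ≡ 48 (mod 79)
48^2 ≡ 13 (mod 79)
48^3 ≡ 71 (mod 79)
48^6 ≡ 64 (mod 79)
48^13 ≡ 56 (mod 79)
48^26 ≡ 55 (mod 79)
48^39 ≡ 78 (mod 79)
48^78 ≡ 1 (mod 79) ✓
The smallest such exponent is 78, so the order of 48 is 78.

78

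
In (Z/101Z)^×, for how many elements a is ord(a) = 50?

20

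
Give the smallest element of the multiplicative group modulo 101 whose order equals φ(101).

2

φ(101) = 101 − 1 = 100 = 2^2 · 5^2.
Test candidates g = 2, 3, … against the prime factors q ∈ {2, 5} of φ(101): g is a generator iff g^(100/q) ≢ 1 for every such q.
g = 2: 2^50 ≡ 100; 2^20 ≡ 95 — none is 1, so 2 is a primitive root.
So 2 is the smallest generator of (Z/101Z)^×.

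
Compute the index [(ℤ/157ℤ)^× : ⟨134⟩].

Since 134 ∈ (Z/157Z)^×, its order divides φ(157) = 157 − 1 = 156 = 2^2 · 3 · 13.
Divisors of 156: 1, 2, 3, 4, 6, 12, 13, 26, 39, 52, 78, 156.
Check 134^d mod 157 for each divisor in increasing order:
134^1 ≡ 134 (mod 157)
134^2 ≡ 58 (mod 157)
134^3 ≡ 79 (mod 157)
134^4 ≡ 67 (mod 157)
134^6 ≡ 118 (mod 157)
134^12 ≡ 108 (mod 157)
134^13 ≡ 28 (mod 157)
134^26 ≡ 156 (mod 157)
134^39 ≡ 129 (mod 157)
134^52 ≡ 1 (mod 157) ✓
Thus |⟨134⟩| = ord(134) = 52.
[(Z/157Z)^× : ⟨134⟩] = 156/52 = 3.

3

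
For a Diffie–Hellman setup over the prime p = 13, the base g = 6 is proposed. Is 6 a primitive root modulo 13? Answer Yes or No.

φ(13) = 13 − 1 = 12 = 2^2 · 3.
It suffices to check that the order of 6 is not a proper divisor of 12: compute 6^(12/q) for q ∈ {2, 3}.
6^6 ≡ 12 (mod 13)  [q = 2: ≢ 1 ✓]
6^4 ≡ 9 (mod 13)  [q = 3: ≢ 1 ✓]
All checks pass, so 6 has order 12 and is a primitive root modulo 13.

Yes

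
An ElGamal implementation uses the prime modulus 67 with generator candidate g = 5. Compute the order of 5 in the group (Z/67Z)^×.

22

ord(5) | φ(67) = 67 − 1 = 66 = 2 · 3 · 11.
Divisors of 66: 1, 2, 3, 6, 11, 22, 33, 66.
Test each divisor d:
5^1 ≡ 5 (mod 67)
5^2 ≡ 25 (mod 67)
5^3 ≡ 58 (mod 67)
5^6 ≡ 14 (mod 67)
5^11 ≡ 66 (mod 67)
5^22 ≡ 1 (mod 67) ✓
Hence ord(5) = 22.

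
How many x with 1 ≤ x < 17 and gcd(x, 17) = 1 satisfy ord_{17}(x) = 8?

4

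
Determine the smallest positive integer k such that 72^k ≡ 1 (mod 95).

36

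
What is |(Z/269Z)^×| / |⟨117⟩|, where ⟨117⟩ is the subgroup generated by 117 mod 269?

By Lagrange's theorem, ord_269(117) divides φ(269) = 269 − 1 = 268 = 2^2 · 67.
Divisors of 268: 1, 2, 4, 67, 134, 268.
Test each divisor d:
117^1 ≡ 117
117^2 ≡ 239
117^4 ≡ 93
117^67 ≡ 1
Thus |⟨117⟩| = ord(117) = 67.
Index = |(Z/269Z)^×| / |⟨117⟩| = 268 / 67 = 4.

4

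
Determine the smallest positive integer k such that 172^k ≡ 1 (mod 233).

232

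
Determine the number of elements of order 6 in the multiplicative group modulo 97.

φ(97) = 97 − 1 = 96 = 2^5 · 3.
(Z/97Z)^× is cyclic (|G| = 96); a cyclic group of order m has exactly φ(d) elements of each order d | m, and none otherwise.
6 = 2 · 3 divides 96, and φ(6) = 2.

2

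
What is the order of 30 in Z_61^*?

60

The order of 30 must divide φ(61) = 61 − 1 = 60 = 2^2 · 3 · 5.
Divisors of 60: 1, 2, 3, 4, 5, 6, 10, 12, 15, 20, 30, 60.
Evaluate successive powers at the divisors of 60:
30^1 ≡ 30
30^2 ≡ 46
30^3 ≡ 38
30^4 ≡ 42
30^5 ≡ 40
30^6 ≡ 41
30^10 ≡ 14
30^12 ≡ 34
30^15 ≡ 11
30^20 ≡ 13
30^30 ≡ 60
30^60 ≡ 1
So ord_61(30) = 60.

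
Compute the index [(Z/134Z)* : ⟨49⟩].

2

ord(49) | φ(134) = φ(2)·φ(67) = 1·66 = 66 = 2 · 3 · 11.
Divisors of 66: 1, 2, 3, 6, 11, 22, 33, 66.
Test each divisor d:
49^1 ≡ 49 (mod 134)
49^2 ≡ 123 (mod 134)
49^3 ≡ 131 (mod 134)
49^6 ≡ 9 (mod 134)
49^11 ≡ 29 (mod 134)
49^22 ≡ 37 (mod 134)
49^33 ≡ 1 (mod 134) ✓
The order of 49 is 33, so the subgroup it generates has 33 elements.
[(Z/134Z)^× : ⟨49⟩] = 66/33 = 2.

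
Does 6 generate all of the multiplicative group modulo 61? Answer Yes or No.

Yes

φ(61) = 61 − 1 = 60 = 2^2 · 3 · 5.
6 is a primitive root mod 61 iff 6^(φ(61)/q) ≢ 1 for every prime q | φ(61), i.e. q ∈ {2, 3, 5}.
6^30 ≡ 60 (mod 61)  [q = 2: ≢ 1 ✓]
6^20 ≡ 47 (mod 61)  [q = 3: ≢ 1 ✓]
6^12 ≡ 20 (mod 61)  [q = 5: ≢ 1 ✓]
All checks pass, so 6 has order 60 and is a primitive root modulo 61.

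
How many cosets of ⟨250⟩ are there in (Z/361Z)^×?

1

By Lagrange's theorem, ord_361(250) divides φ(361) = φ(19^2) = 19·(19−1) = 342 = 2 · 3^2 · 19.
Divisors of 342: 1, 2, 3, 6, 9, 18, 19, 38, 57, 114, 171, 342.
Compute 250^d (mod 361) for the divisors d until we hit 1:
250^1 ≡ 250 (mod 361)
250^2 ≡ 47 (mod 361)
250^3 ≡ 198 (mod 361)
250^6 ≡ 216 (mod 361)
250^9 ≡ 170 (mod 361)
250^18 ≡ 20 (mod 361)
250^19 ≡ 307 (mod 361)
250^38 ≡ 28 (mod 361)
250^57 ≡ 293 (mod 361)
250^114 ≡ 292 (mod 361)
250^171 ≡ 360 (mod 361)
250^342 ≡ 1 (mod 361) ✓
The order of 250 is 342, so the subgroup it generates has 342 elements.
[(Z/361Z)^× : ⟨250⟩] = 342/342 = 1.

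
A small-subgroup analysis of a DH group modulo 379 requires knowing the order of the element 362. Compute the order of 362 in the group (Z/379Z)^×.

189

ord(362) | φ(379) = 379 − 1 = 378 = 2 · 3^3 · 7.
Divisors of 378: 1, 2, 3, 6, 7, 9, 14, 18, 21, 27, 42, 54, 63, 126, 189, 378.
Test each divisor d:
362^1 ≡ 362 (mod 379)
362^2 ≡ 289 (mod 379)
362^3 ≡ 14 (mod 379)
362^6 ≡ 196 (mod 379)
362^7 ≡ 79 (mod 379)
362^9 ≡ 91 (mod 379)
362^14 ≡ 177 (mod 379)
362^18 ≡ 322 (mod 379)
362^21 ≡ 339 (mod 379)
362^27 ≡ 119 (mod 379)
362^42 ≡ 84 (mod 379)
362^54 ≡ 138 (mod 379)
362^63 ≡ 51 (mod 379)
362^126 ≡ 327 (mod 379)
362^189 ≡ 1 (mod 379) ✓
The smallest such exponent is 189, so the order of 362 is 189.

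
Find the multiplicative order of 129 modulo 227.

113

Since 129 ∈ (Z/227Z)^×, its order divides φ(227) = 227 − 1 = 226 = 2 · 113.
Divisors of 226: 1, 2, 113, 226.
Check 129^d mod 227 for each divisor in increasing order:
129^1 ≡ 129
129^2 ≡ 70
129^113 ≡ 1
Therefore the multiplicative order of 129 modulo 227 is 113.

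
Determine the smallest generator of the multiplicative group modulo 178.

3

φ(178) = φ(2)·φ(89) = 1·88 = 88 = 2^3 · 11.
Test candidates g = 2, 3, … against the prime factors q ∈ {2, 11} of φ(178): g is a generator iff g^(88/q) ≢ 1 for every such q.
g = 2: gcd(2, 178) = 2 > 1, not a unit — skip.
g = 3: 3^44 ≡ 177; 3^8 ≡ 153 — none is 1, so 3 is a primitive root.
So 3 is the smallest generator of (Z/178Z)^×.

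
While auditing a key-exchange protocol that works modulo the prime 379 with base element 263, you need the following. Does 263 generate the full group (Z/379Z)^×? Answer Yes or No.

No

φ(379) = 379 − 1 = 378 = 2 · 3^3 · 7.
An element g generates (Z/379Z)^× iff g^(378/q) ≢ 1 (mod 379) for each prime q ∈ {2, 3, 7}.
263^189 ≡ 1 (mod 379)  [q = 2: ≡ 1 ✗]
263^126 ≡ 51 (mod 379)  [q = 3: ≢ 1 ✓]
263^54 ≡ 119 (mod 379)  [q = 7: ≢ 1 ✓]
The check at q = 2 fails, so 263 generates a proper subgroup.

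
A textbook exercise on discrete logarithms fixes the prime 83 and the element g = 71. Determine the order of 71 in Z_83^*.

82

ord(71) | φ(83) = 83 − 1 = 82 = 2 · 41.
Divisors of 82: 1, 2, 41, 82.
Compute 71^d (mod 83) for the divisors d until we hit 1:
71^1 ≡ 71 (mod 83)
71^2 ≡ 61 (mod 83)
71^41 ≡ 82 (mod 83)
71^82 ≡ 1 (mod 83) ✓
Therefore the multiplicative order of 71 modulo 83 is 82.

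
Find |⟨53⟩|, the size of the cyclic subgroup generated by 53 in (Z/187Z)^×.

40

By Lagrange's theorem, ord_187(53) divides φ(187) = φ(11·17) = (11−1)·(17−1) = 10·16 = 160 = 2^5 · 5.
Divisors of 160: 1, 2, 4, 5, 8, 10, 16, 20, 32, 40, 80, 160.
Compute 53^d (mod 187) for the divisors d until we hit 1:
53^1 ≡ 53
53^2 ≡ 4
53^4 ≡ 16
53^5 ≡ 100
53^8 ≡ 69
53^10 ≡ 89
53^16 ≡ 86
53^20 ≡ 67
53^32 ≡ 103
53^40 ≡ 1
The smallest such exponent is 40, so the order of 53 is 40.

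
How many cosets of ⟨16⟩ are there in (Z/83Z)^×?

2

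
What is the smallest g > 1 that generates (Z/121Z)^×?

2

φ(121) = φ(11^2) = 11·(11−1) = 110 = 2 · 5 · 11.
Test candidates g = 2, 3, … against the prime factors q ∈ {2, 5, 11} of φ(121): g is a generator iff g^(110/q) ≢ 1 for every such q.
g = 2: 2^55 ≡ 120; 2^22 ≡ 81; 2^10 ≡ 56 — none is 1, so 2 is a primitive root.
Hence the least primitive root of 121 is 2.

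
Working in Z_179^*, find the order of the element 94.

178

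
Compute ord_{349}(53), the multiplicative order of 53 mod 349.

116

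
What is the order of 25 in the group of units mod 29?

7

Since 25 ∈ (Z/29Z)^×, its order divides φ(29) = 29 − 1 = 28 = 2^2 · 7.
Divisors of 28: 1, 2, 4, 7, 14, 28.
Check 25^d mod 29 for each divisor in increasing order:
25^1 ≡ 25 (mod 29)
25^2 ≡ 16 (mod 29)
25^4 ≡ 24 (mod 29)
25^7 ≡ 1 (mod 29) ✓
Hence ord(25) = 7.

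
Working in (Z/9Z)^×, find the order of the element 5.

6

By Lagrange's theorem, ord_9(5) divides φ(9) = φ(3^2) = 3·(3−1) = 6 = 2 · 3.
Divisors of 6: 1, 2, 3, 6.
Evaluate successive powers at the divisors of 6:
5^1 ≡ 5 (mod 9)
5^2 ≡ 7 (mod 9)
5^3 ≡ 8 (mod 9)
5^6 ≡ 1 (mod 9) ✓
Hence ord(5) = 6.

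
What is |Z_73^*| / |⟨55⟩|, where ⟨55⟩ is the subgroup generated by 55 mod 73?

Since 55 ∈ (Z/73Z)^×, its order divides φ(73) = 73 − 1 = 72 = 2^3 · 3^2.
Divisors of 72: 1, 2, 3, 4, 6, 8, 9, 12, 18, 24, 36, 72.
Evaluate successive powers at the divisors of 72:
55^1 ≡ 55
55^2 ≡ 32
55^3 ≡ 8
55^4 ≡ 2
55^6 ≡ 64
55^8 ≡ 4
55^9 ≡ 1
So ord_73(55) = 9, hence |⟨55⟩| = 9.
[(Z/73Z)^× : ⟨55⟩] = 72/9 = 8.

8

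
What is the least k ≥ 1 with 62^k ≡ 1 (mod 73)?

72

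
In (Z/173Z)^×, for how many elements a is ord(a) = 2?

φ(173) = 173 − 1 = 172 = 2^2 · 43.
In a cyclic group of order 172, there are φ(d) elements of order d for each divisor d of 172, and zero for non-divisors.
2 | 172, and φ(2) = 2 − 1 = 1.

1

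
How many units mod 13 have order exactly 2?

φ(13) = 13 − 1 = 12 = 2^2 · 3.
In a cyclic group of order 12, there are φ(d) elements of order d for each divisor d of 12, and zero for non-divisors.
2 | 12, and φ(2) = 2 − 1 = 1.

1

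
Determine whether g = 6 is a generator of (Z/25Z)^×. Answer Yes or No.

No

φ(25) = φ(5^2) = 5·(5−1) = 20 = 2^2 · 5.
Test 6^(20/q) mod 25 for each prime factor q of 20:
6^10 ≡ 1 (mod 25)  [q = 2: ≡ 1 ✗]
6^4 ≡ 21 (mod 25)  [q = 5: ≢ 1 ✓]
Since 6^10 ≡ 1, the order of 6 divides 10 < 20, so 6 is not a primitive root.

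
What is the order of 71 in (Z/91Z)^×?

By Lagrange's theorem, ord_91(71) divides φ(91) = φ(7·13) = (7−1)·(13−1) = 6·12 = 72 = 2^3 · 3^2.
Divisors of 72: 1, 2, 3, 4, 6, 8, 9, 12, 18, 24, 36, 72.
Compute 71^d (mod 91) for the divisors d until we hit 1:
71^1 ≡ 71 (mod 91)
71^2 ≡ 36 (mod 91)
71^3 ≡ 8 (mod 91)
71^4 ≡ 22 (mod 91)
71^6 ≡ 64 (mod 91)
71^8 ≡ 29 (mod 91)
71^9 ≡ 57 (mod 91)
71^12 ≡ 1 (mod 91) ✓
Therefore the multiplicative order of 71 modulo 91 is 12.

12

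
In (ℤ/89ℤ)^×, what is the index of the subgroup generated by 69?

The order of 69 must divide φ(89) = 89 − 1 = 88 = 2^3 · 11.
Divisors of 88: 1, 2, 4, 8, 11, 22, 44, 88.
Test each divisor d:
69^1 ≡ 69 (mod 89)
69^2 ≡ 44 (mod 89)
69^4 ≡ 67 (mod 89)
69^8 ≡ 39 (mod 89)
69^11 ≡ 34 (mod 89)
69^22 ≡ 88 (mod 89)
69^44 ≡ 1 (mod 89) ✓
The order of 69 is 44, so the subgroup it generates has 44 elements.
Index = |(Z/89Z)^×| / |⟨69⟩| = 88 / 44 = 2.

2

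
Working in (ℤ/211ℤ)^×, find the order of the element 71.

5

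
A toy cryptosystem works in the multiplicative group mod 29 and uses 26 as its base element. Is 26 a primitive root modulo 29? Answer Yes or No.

Yes

φ(29) = 29 − 1 = 28 = 2^2 · 7.
Test 26^(28/q) mod 29 for each prime factor q of 28:
26^14 ≡ 28 (mod 29)  [q = 2: ≢ 1 ✓]
26^4 ≡ 23 (mod 29)  [q = 7: ≢ 1 ✓]
Every test exponent gives a nontrivial residue, hence 26 generates the full group.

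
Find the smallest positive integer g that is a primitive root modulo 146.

φ(146) = φ(2)·φ(73) = 1·72 = 72 = 2^3 · 3^2.
g is a primitive root iff g^(72/q) ≢ 1 (mod 146) for each prime q ∈ {2, 3}.
g = 2: gcd(2, 146) = 2 > 1, not a unit — skip.
g = 3: 3^36 ≡ 1 — hits 1, so not a primitive root.
g = 4: gcd(4, 146) = 2 > 1, not a unit — skip.
g = 5: 5^36 ≡ 145; 5^24 ≡ 81 — none is 1, so 5 is a primitive root.
Hence the least primitive root of 146 is 5.

5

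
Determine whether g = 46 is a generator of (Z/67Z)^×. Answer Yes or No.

φ(67) = 67 − 1 = 66 = 2 · 3 · 11.
It suffices to check that the order of 46 is not a proper divisor of 66: compute 46^(66/q) for q ∈ {2, 3, 11}.
46^33 ≡ 66 (mod 67)  [q = 2: ≢ 1 ✓]
46^22 ≡ 29 (mod 67)  [q = 3: ≢ 1 ✓]
46^6 ≡ 24 (mod 67)  [q = 11: ≢ 1 ✓]
Every test exponent gives a nontrivial residue, hence 46 generates the full group.

Yes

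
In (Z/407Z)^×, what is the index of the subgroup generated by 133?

ord(133) | φ(407) = φ(11·37) = (11−1)·(37−1) = 10·36 = 360 = 2^3 · 3^2 · 5.
Divisors of 360: 1, 2, 3, 4, 5, 6, 8, 9, 10, 12, 15, 18, 20, 24, 30, 36, 40, 45, 60, 72, 90, 120, 180, 360.
Compute 133^d (mod 407) for the divisors d until we hit 1:
133^1 ≡ 133 (mod 407)
133^2 ≡ 188 (mod 407)
133^3 ≡ 177 (mod 407)
133^4 ≡ 342 (mod 407)
133^5 ≡ 309 (mod 407)
133^6 ≡ 397 (mod 407)
133^8 ≡ 155 (mod 407)
133^9 ≡ 265 (mod 407)
133^10 ≡ 243 (mod 407)
133^12 ≡ 100 (mod 407)
133^15 ≡ 199 (mod 407)
133^18 ≡ 221 (mod 407)
133^20 ≡ 34 (mod 407)
133^24 ≡ 232 (mod 407)
133^30 ≡ 122 (mod 407)
133^36 ≡ 1 (mod 407) ✓
The order of 133 is 36, so the subgroup it generates has 36 elements.
[(Z/407Z)^× : ⟨133⟩] = 360/36 = 10.

10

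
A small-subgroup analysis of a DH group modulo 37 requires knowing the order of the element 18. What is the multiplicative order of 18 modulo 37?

By Lagrange's theorem, ord_37(18) divides φ(37) = 37 − 1 = 36 = 2^2 · 3^2.
Divisors of 36: 1, 2, 3, 4, 6, 9, 12, 18, 36.
Evaluate successive powers at the divisors of 36:
18^1 ≡ 18
18^2 ≡ 28
18^3 ≡ 23
18^4 ≡ 7
18^6 ≡ 11
18^9 ≡ 31
18^12 ≡ 10
18^18 ≡ 36
18^36 ≡ 1
The smallest such exponent is 36, so the order of 18 is 36.

36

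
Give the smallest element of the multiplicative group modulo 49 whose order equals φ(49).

3

φ(49) = φ(7^2) = 7·(7−1) = 42 = 2 · 3 · 7.
g is a primitive root iff g^(42/q) ≢ 1 (mod 49) for each prime q ∈ {2, 3, 7}.
g = 2: 2^21 ≡ 1 — hits 1, so not a primitive root.
g = 3: 3^21 ≡ 48; 3^14 ≡ 30; 3^6 ≡ 43 — none is 1, so 3 is a primitive root.
Hence the least primitive root of 49 is 3.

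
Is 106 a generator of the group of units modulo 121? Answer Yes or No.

φ(121) = φ(11^2) = 11·(11−1) = 110 = 2 · 5 · 11.
An element g generates (Z/121Z)^× iff g^(110/q) ≢ 1 (mod 121) for each prime q ∈ {2, 5, 11}.
106^55 ≡ 120 (mod 121)  [q = 2: ≢ 1 ✓]
106^22 ≡ 27 (mod 121)  [q = 5: ≢ 1 ✓]
106^10 ≡ 78 (mod 121)  [q = 11: ≢ 1 ✓]
Every test exponent gives a nontrivial residue, hence 106 generates the full group.

Yes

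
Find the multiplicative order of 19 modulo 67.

33

The order of 19 must divide φ(67) = 67 − 1 = 66 = 2 · 3 · 11.
Divisors of 66: 1, 2, 3, 6, 11, 22, 33, 66.
Evaluate successive powers at the divisors of 66:
19^1 ≡ 19
19^2 ≡ 26
19^3 ≡ 25
19^6 ≡ 22
19^11 ≡ 29
19^22 ≡ 37
19^33 ≡ 1
The smallest such exponent is 33, so the order of 19 is 33.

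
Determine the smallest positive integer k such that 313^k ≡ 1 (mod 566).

By Lagrange's theorem, ord_566(313) divides φ(566) = φ(2)·φ(283) = 1·282 = 282 = 2 · 3 · 47.
Divisors of 282: 1, 2, 3, 6, 47, 94, 141, 282.
Test each divisor d:
313^1 ≡ 313 (mod 566)
313^2 ≡ 51 (mod 566)
313^3 ≡ 115 (mod 566)
313^6 ≡ 207 (mod 566)
313^47 ≡ 565 (mod 566)
313^94 ≡ 1 (mod 566) ✓
Therefore the multiplicative order of 313 modulo 566 is 94.

94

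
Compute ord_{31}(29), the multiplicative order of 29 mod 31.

10

The order of 29 must divide φ(31) = 31 − 1 = 30 = 2 · 3 · 5.
Divisors of 30: 1, 2, 3, 5, 6, 10, 15, 30.
Compute 29^d (mod 31) for the divisors d until we hit 1:
29^1 ≡ 29
29^2 ≡ 4
29^3 ≡ 23
29^5 ≡ 30
29^6 ≡ 2
29^10 ≡ 1
The smallest such exponent is 10, so the order of 29 is 10.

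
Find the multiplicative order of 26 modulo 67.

33

By Lagrange's theorem, ord_67(26) divides φ(67) = 67 − 1 = 66 = 2 · 3 · 11.
Divisors of 66: 1, 2, 3, 6, 11, 22, 33, 66.
Evaluate successive powers at the divisors of 66:
26^1 ≡ 26 (mod 67)
26^2 ≡ 6 (mod 67)
26^3 ≡ 22 (mod 67)
26^6 ≡ 15 (mod 67)
26^11 ≡ 37 (mod 67)
26^22 ≡ 29 (mod 67)
26^33 ≡ 1 (mod 67) ✓
So ord_67(26) = 33.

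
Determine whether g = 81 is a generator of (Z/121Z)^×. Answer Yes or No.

φ(121) = φ(11^2) = 11·(11−1) = 110 = 2 · 5 · 11.
81 is a primitive root mod 121 iff 81^(φ(121)/q) ≢ 1 for every prime q | φ(121), i.e. q ∈ {2, 5, 11}.
81^55 ≡ 1 (mod 121)  [q = 2: ≡ 1 ✗]
81^22 ≡ 27 (mod 121)  [q = 5: ≢ 1 ✓]
81^10 ≡ 1 (mod 121)  [q = 11: ≡ 1 ✗]
Since 81^55 ≡ 1, the order of 81 divides 55 < 110, so 81 is not a primitive root.

No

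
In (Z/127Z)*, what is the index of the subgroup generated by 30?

The order of 30 must divide φ(127) = 127 − 1 = 126 = 2 · 3^2 · 7.
Divisors of 126: 1, 2, 3, 6, 7, 9, 14, 18, 21, 42, 63, 126.
Check 30^d mod 127 for each divisor in increasing order:
30^1 ≡ 30 (mod 127)
30^2 ≡ 11 (mod 127)
30^3 ≡ 76 (mod 127)
30^6 ≡ 61 (mod 127)
30^7 ≡ 52 (mod 127)
30^9 ≡ 64 (mod 127)
30^14 ≡ 37 (mod 127)
30^18 ≡ 32 (mod 127)
30^21 ≡ 19 (mod 127)
30^42 ≡ 107 (mod 127)
30^63 ≡ 1 (mod 127) ✓
So ord_127(30) = 63, hence |⟨30⟩| = 63.
The index is φ(127) / ord(30) = 126 / 63 = 2.

2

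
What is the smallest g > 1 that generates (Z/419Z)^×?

2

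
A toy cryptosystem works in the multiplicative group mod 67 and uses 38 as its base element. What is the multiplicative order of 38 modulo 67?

6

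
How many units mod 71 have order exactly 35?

φ(71) = 71 − 1 = 70 = 2 · 5 · 7.
Since (Z/71Z)^× is cyclic of order 70, the number of elements of order d is φ(d) when d | 70 and 0 otherwise.
35 = 5 · 7 divides 70, and φ(35) = 24.

24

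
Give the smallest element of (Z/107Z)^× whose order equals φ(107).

φ(107) = 107 − 1 = 106 = 2 · 53.
g is a primitive root iff g^(106/q) ≢ 1 (mod 107) for each prime q ∈ {2, 53}.
g = 2: 2^53 ≡ 106; 2^2 ≡ 4 — none is 1, so 2 is a primitive root.
The smallest primitive root modulo 107 is 2.

2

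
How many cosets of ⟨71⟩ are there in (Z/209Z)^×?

2

Since 71 ∈ (Z/209Z)^×, its order divides φ(209) = φ(11·19) = (11−1)·(19−1) = 10·18 = 180 = 2^2 · 3^2 · 5.
Divisors of 180: 1, 2, 3, 4, 5, 6, 9, 10, 12, 15, 18, 20, 30, 36, 45, 60, 90, 180.
Check 71^d mod 209 for each divisor in increasing order:
71^1 ≡ 71 (mod 209)
71^2 ≡ 25 (mod 209)
71^3 ≡ 103 (mod 209)
71^4 ≡ 207 (mod 209)
71^5 ≡ 67 (mod 209)
71^6 ≡ 159 (mod 209)
71^9 ≡ 75 (mod 209)
71^10 ≡ 100 (mod 209)
71^12 ≡ 201 (mod 209)
71^15 ≡ 12 (mod 209)
71^18 ≡ 191 (mod 209)
71^20 ≡ 177 (mod 209)
71^30 ≡ 144 (mod 209)
71^36 ≡ 115 (mod 209)
71^45 ≡ 56 (mod 209)
71^60 ≡ 45 (mod 209)
71^90 ≡ 1 (mod 209) ✓
So ord_209(71) = 90, hence |⟨71⟩| = 90.
Index = |(Z/209Z)^×| / |⟨71⟩| = 180 / 90 = 2.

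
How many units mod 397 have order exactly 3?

φ(397) = 397 − 1 = 396 = 2^2 · 3^2 · 11.
In a cyclic group of order 396, there are φ(d) elements of order d for each divisor d of 396, and zero for non-divisors.
3 | 396, and φ(3) = 3 − 1 = 2.

2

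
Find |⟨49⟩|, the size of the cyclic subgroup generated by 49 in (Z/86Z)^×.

Since 49 ∈ (Z/86Z)^×, its order divides φ(86) = φ(2)·φ(43) = 1·42 = 42 = 2 · 3 · 7.
Divisors of 42: 1, 2, 3, 6, 7, 14, 21, 42.
Compute 49^d (mod 86) for the divisors d until we hit 1:
49^1 ≡ 49 (mod 86)
49^2 ≡ 79 (mod 86)
49^3 ≡ 1 (mod 86) ✓
The smallest such exponent is 3, so the order of 49 is 3.

3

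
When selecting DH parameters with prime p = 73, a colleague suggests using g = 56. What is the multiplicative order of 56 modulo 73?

24

Since 56 ∈ (Z/73Z)^×, its order divides φ(73) = 73 − 1 = 72 = 2^3 · 3^2.
Divisors of 72: 1, 2, 3, 4, 6, 8, 9, 12, 18, 24, 36, 72.
Test each divisor d:
56^1 ≡ 56 (mod 73)
56^2 ≡ 70 (mod 73)
56^3 ≡ 51 (mod 73)
56^4 ≡ 9 (mod 73)
56^6 ≡ 46 (mod 73)
56^8 ≡ 8 (mod 73)
56^9 ≡ 10 (mod 73)
56^12 ≡ 72 (mod 73)
56^18 ≡ 27 (mod 73)
56^24 ≡ 1 (mod 73) ✓
So ord_73(56) = 24.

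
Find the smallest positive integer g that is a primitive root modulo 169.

2

φ(169) = φ(13^2) = 13·(13−1) = 156 = 2^2 · 3 · 13.
g is a primitive root iff g^(156/q) ≢ 1 (mod 169) for each prime q ∈ {2, 3, 13}.
g = 2: 2^78 ≡ 168; 2^52 ≡ 146; 2^12 ≡ 40 — none is 1, so 2 is a primitive root.
The smallest primitive root modulo 169 is 2.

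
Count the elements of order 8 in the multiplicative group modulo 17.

φ(17) = 17 − 1 = 16 = 2^4.
In a cyclic group of order 16, there are φ(d) elements of order d for each divisor d of 16, and zero for non-divisors.
8 = 2^3 divides 16, and φ(8) = 4.

4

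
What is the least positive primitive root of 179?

φ(179) = 179 − 1 = 178 = 2 · 89.
g is a primitive root iff g^(178/q) ≢ 1 (mod 179) for each prime q ∈ {2, 89}.
g = 2: 2^89 ≡ 178; 2^2 ≡ 4 — none is 1, so 2 is a primitive root.
So 2 is the smallest generator of (Z/179Z)^×.

2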